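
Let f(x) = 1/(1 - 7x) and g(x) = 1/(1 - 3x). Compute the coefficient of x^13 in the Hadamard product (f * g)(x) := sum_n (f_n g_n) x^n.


f has coefficients f_k = 7^k and g has coefficients g_k = 3^k, so the Hadamard product has coefficient (f*g)_k = 7^k * 3^k = 21^k.
For k = 13: 21^13 = 154472377739119461.

154472377739119461


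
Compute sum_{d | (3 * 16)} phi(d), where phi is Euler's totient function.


First, 3 * 16 = 48. One classical identity is sum_{d | n} phi(d) = n (each k in [1, n] has a unique gcd with n, and among the k's with gcd(k, n) = n/d there are phi(d) of them). So the sum equals 48. We also verify directly:
Divisors of 48: 1, 2, 3, 4, 6, 8, 12, 16, 24, 48.
phi values: 1, 1, 2, 2, 2, 4, 4, 8, 8, 16.
Sum = 48.

48


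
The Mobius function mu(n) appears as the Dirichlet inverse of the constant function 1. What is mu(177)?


177 = 3 * 59 (all distinct primes).
mu(177) = (-1)^2 = 1

1


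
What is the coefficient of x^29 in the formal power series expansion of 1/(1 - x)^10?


The negative binomial / multiset identity is
1/(1 - x)^r = sum_{k>=0} C(k + r - 1, r - 1) x^k.
Here r = 10 and k = 29, so the coefficient is
C(29 + 9, 9) = C(38, 9)
= 163011640

163011640


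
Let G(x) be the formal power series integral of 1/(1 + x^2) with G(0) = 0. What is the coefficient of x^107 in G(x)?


1/(1 + x^2) = sum_{j>=0} (-1)^j x^(2j). Integrating termwise with G(0) = 0:
G(x) = sum_{j>=0} (-1)^j x^(2j+1) / (2j+1) = arctan(x).
Only odd powers are nonzero. For x^107 write 107 = 2*53 + 1, giving
(-1)^53 / 107 = -1/107 = -1/107.

-1/107


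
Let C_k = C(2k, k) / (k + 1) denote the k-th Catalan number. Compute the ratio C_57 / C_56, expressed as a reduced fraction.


Using C_k = (2k)! / (k! (k+1)!), the ratio C_{k+1}/C_k simplifies to
C_{k+1}/C_k = [(2k+2)! / ((k+1)! (k+2)!)] * [k! (k+1)! / (2k)!]
 = (2k+2)(2k+1) / ((k+1)(k+2)) = 2(2k+1) / (k+2).
For k = 56: 2(2*56 + 1) / (56 + 2) = 226/58 = 113/29.

113/29


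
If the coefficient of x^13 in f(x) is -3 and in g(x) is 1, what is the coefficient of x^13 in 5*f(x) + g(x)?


Scalar multiplication scales coefficients: 5 * -3 = -15.
Then add the g coefficient: -15 + 1
= -14

-14


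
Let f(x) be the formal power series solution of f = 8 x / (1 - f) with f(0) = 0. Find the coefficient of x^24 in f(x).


Apply Lagrange inversion: f = 8 x * phi(f) with phi(t) = 1/(1 - t), so
[x^n] f = 8^n * (1/n) [t^(n-1)] phi(t)^n = 8^n * (1/n) [t^(n-1)] (1 - t)^(-n) = 8^n * (1/n) C(2n - 2, n - 1) = 8^n * C_{n-1}.
For n = 24: C_23 = C(46, 23) / 24 = 8233430727600/24 = 343059613650.
With the 8^24 = 4722366482869645213696 factor, the coefficient is 4722366482869645213696 * 343059613650 = 1620053221126969830323121448550400.

1620053221126969830323121448550400


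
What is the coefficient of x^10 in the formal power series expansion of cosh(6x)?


The Maclaurin series is cosh(t) = sum_{m>=0} t^(2m) / (2m)!, so substituting t = 6x, only even powers of x are nonzero, with coefficient of x^(2m) equal to 6^(2m) / (2m)!.
For x^10 the coefficient is 6^10/10! = 60466176/3628800 = 2916/175.

2916/175


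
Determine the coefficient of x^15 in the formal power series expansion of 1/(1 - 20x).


The geometric series identity gives 1/(1 - c x) = sum_{k>=0} c^k x^k, so the coefficient of x^k is c^k.
Here c = 20 and k = 15.
Computing: 20^15 = 32768000000000000000

32768000000000000000


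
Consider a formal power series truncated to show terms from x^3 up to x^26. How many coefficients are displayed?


From x^3 to x^26 inclusive, the count is 26 - 3 + 1 = 24.

24


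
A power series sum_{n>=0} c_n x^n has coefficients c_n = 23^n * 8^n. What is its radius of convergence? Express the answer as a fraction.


By the root test (Cauchy-Hadamard), the radius is R = 1 / limsup_n |c_n|^(1/n).
Here |c_n|^(1/n) = (23^n * 8^n)^(1/n) = 23 * 8 = 184 for all n.
So R = 1/184 = 1/184.

1/184


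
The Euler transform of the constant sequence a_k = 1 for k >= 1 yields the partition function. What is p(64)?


The Euler transform converts the sequence a_k = 1 into the number of integer partitions.
Using the recurrence or dynamic programming:
p(64) = 1741630

1741630


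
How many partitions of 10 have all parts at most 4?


Using the generating function (1-x)^(-1)(1-x^2)^(-1)...(1-x^4)^(-1),
the coefficient of x^10 counts these restricted partitions.
Result = 23

23


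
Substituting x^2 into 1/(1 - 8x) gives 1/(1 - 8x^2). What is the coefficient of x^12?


The coefficient of x^(2m) in 1/(1 - 8x^2) is 8^m.
With n = 12 = 2*6, the coefficient is 8^6 = 262144.

262144


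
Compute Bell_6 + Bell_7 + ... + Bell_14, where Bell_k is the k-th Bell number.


Recall Bell_k counts set partitions of a k-set (with Bell_0 = 1 by convention).
Bell_6 through Bell_14: 203, 877, 4140, 21147, 115975, 678570, 4213597, 27644437, 190899322
Sum = 203 + 877 + 4140 + 21147 + 115975 + 678570 + 4213597 + 27644437 + 190899322 = 223578268.

223578268


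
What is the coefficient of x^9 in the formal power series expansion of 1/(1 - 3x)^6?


The general identity 1/(1 - c x)^r = sum_{k>=0} c^k C(k + r - 1, r - 1) x^k follows by substituting y = c x into 1/(1 - y)^r = sum_{k>=0} C(k + r - 1, r - 1) y^k.
For c = 3, r = 6, k = 9:
3^9 * C(14, 5) = 19683 * 2002 = 39405366.

39405366


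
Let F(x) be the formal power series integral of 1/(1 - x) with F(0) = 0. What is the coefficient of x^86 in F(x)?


1/(1 - x) = sum_{k>=0} x^k. Integrating termwise and using F(0) = 0 gives
F(x) = sum_{k>=0} x^(k+1) / (k+1) = sum_{m>=1} x^m / m = -ln(1 - x).
So the coefficient of x^86 is 1/86 = 1/86.

1/86


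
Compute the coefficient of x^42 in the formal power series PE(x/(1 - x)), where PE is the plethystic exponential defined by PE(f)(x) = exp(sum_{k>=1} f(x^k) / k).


For f(x) = x/(1 - x) we have
sum_{k>=1} f(x^k) / k = sum_{k>=1} (1/k) * x^k / (1 - x^k) = sum_{k, m >= 1} x^(k m) / k,
which after exponentiating simplifies to
PE(x/(1 - x)) = prod_{k>=1} 1 / (1 - x^k).
This is the generating function for the partition function p(n), so the coefficient of x^42 is p(42).
Computing p(42) by dynamic programming over parts 1, 2, ..., 42: p(42) = 53174.

53174


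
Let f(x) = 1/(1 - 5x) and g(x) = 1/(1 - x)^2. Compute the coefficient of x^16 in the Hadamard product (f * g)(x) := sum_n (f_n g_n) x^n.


f has coefficients f_k = 5^k. For g = 1/(1 - x)^2 the coefficient is g_k = C(k + 1, 1) = k + 1. The Hadamard coefficient is (f * g)_k = 5^k * (k + 1).
For k = 16: 5^16 * 17 = 152587890625 * 17 = 2593994140625.

2593994140625


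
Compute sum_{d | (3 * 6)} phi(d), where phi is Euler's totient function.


First, 3 * 6 = 18. One classical identity is sum_{d | n} phi(d) = n (each k in [1, n] has a unique gcd with n, and among the k's with gcd(k, n) = n/d there are phi(d) of them). So the sum equals 18. We also verify directly:
Divisors of 18: 1, 2, 3, 6, 9, 18.
phi values: 1, 1, 2, 2, 6, 6.
Sum = 18.

18


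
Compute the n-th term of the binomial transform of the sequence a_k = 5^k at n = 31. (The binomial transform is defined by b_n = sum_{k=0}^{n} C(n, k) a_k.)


With a_k = 5^k, b_n = sum_{k=0}^{n} C(n, k) 5^k = (1 + 5)^n by the binomial theorem.
For n = 31: (1 + 5)^31 = 6^31 = 1326443518324400147398656.

1326443518324400147398656


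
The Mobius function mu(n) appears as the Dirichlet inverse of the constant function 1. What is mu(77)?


77 = 7 * 11 (all distinct primes).
mu(77) = (-1)^2 = 1

1


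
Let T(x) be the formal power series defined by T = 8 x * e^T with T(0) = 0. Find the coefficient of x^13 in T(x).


Apply the Lagrange inversion formula: if T = 8 x * phi(T) with phi(t) = e^t, then
[x^n] T = 8^n * (1/n) [t^(n-1)] phi(t)^n = 8^n * (1/n) [t^(n-1)] e^(n t) = 8^n * (1/n) * n^(n-1) / (n-1)! = 8^n * n^(n-1) / n!.
When c = 1 this is the Cayley count of rooted labeled trees on n vertices, divided by n!.
For n = 13: 8^13 * 13^12 / 13! = 549755813888 * 23298085122481/6227020800 = 962158785196923551744/467775.

962158785196923551744/467775


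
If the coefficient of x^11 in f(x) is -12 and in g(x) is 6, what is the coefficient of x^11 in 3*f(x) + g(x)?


Scalar multiplication scales coefficients: 3 * -12 = -36.
Then add the g coefficient: -36 + 6
= -30

-30


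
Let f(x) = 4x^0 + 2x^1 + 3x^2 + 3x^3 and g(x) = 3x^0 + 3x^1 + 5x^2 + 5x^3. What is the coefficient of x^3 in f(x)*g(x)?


Cauchy product at x^3:
4*5 + 2*5 + 3*3 + 3*3
= 48

48


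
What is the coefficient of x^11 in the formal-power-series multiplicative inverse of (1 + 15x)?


The inverse is 1/(1 + 15x). Apply the geometric identity 1/(1 - y) = sum_{k>=0} y^k with y = -15x:
1/(1 + 15x) = sum_{k>=0} (-15)^k x^k.
So the coefficient of x^11 is (-15)^11 = -8649755859375.

-8649755859375


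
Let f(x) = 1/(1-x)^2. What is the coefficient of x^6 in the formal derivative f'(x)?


Differentiate: d/dx [ 1/(1-x)^r ] = r / (1-x)^(r+1).
Here r = 2, so f'(x) = 2 / (1-x)^3.
The expansion of 1/(1-x)^(r+1) has coefficient of x^n equal to C(n+r, r).
So the coefficient of x^6 in f'(x) is
2 * C(8, 2) = 2 * 28 = 56

56


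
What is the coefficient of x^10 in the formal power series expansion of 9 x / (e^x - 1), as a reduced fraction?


The exponential generating function for Bernoulli numbers is
x / (e^x - 1) = sum_{k>=0} B_k x^k / k!.
So the coefficient of x^10 in 9 x / (e^x - 1) is 9 B_10 / 10!.
Computing: B_10 = 5/66, 10! = 3628800, giving
9 * 5/66 / 3628800 = 1/5322240.

1/5322240


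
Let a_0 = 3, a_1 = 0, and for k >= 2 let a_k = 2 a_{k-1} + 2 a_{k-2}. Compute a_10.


Iterating the recurrence forward:
a_0 = 3
a_1 = 0
a_2 = 2*0 + 2*3 = 6
a_3 = 2*6 + 2*0 = 12
a_4 = 2*12 + 2*6 = 36
a_5 = 2*36 + 2*12 = 96
a_6 = 2*96 + 2*36 = 264
a_7 = 2*264 + 2*96 = 720
a_8 = 2*720 + 2*264 = 1968
a_9 = 2*1968 + 2*720 = 5376
a_10 = 2*5376 + 2*1968 = 14688
So a_10 = 14688.

14688


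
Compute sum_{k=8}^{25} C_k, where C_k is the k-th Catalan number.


C_8 through C_25: 1430, 4862, 16796, 58786, 208012, 742900, 2674440, 9694845, 35357670, 129644790, 477638700, 1767263190, 6564120420, 24466267020, 91482563640, 343059613650, 1289904147324, 4861946401452
Sum = 1430 + 4862 + 16796 + 58786 + 208012 + 742900 + 2674440 + 9694845 + 35357670 + 129644790 + 477638700 + 1767263190 + 6564120420 + 24466267020 + 91482563640 + 343059613650 + 1289904147324 + 4861946401452
= 6619846419927

6619846419927


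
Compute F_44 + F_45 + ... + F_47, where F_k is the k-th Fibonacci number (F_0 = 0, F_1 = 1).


Use the identity sum_{k=0}^{N} F_k = F_{N+2} - 1 (which follows from F_{k+2} - F_{k+1} = F_k). Then
sum_{k=44}^{47} F_k = (F_{49} - 1) - (F_{45} - 1) = F_{49} - F_{45}.
Computing: F_{49} = 7778742049, F_{45} = 1134903170, so
Sum = 7778742049 - 1134903170 = 6643838879.

6643838879


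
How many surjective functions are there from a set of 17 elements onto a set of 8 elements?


By inclusion-exclusion on which target elements are missed, the number of surjections from an n-set onto a k-set is
surj(n, k) = sum_{j=0}^{k} (-1)^j C(k, j) (k - j)^n.
Equivalently surj(n, k) = k! * S(n, k), where S(n, k) is the Stirling number of the second kind.
For n = 17, k = 8:
S(17, 8) = 20415995028, so
surj = 8! * 20415995028 = 40320 * 20415995028 = 823172919528960.

823172919528960


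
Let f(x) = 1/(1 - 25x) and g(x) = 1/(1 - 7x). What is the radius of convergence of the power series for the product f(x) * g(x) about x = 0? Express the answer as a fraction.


The radius of 1/(1 - 25x) is 1/25 (nearest singularity at x = 1/25), and the radius of 1/(1 - 7x) is 1/7.
The product f(x)*g(x) = 1/((1 - 25x)(1 - 7x)) has singularities at both 1/25 and 1/7, so its radius of convergence is the distance to the nearest one:
min(1/25, 1/7) = 1/25.

1/25


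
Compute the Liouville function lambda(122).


The Liouville function is lambda(k) = (-1)^Omega(k), where Omega(k) counts the prime factors of k with multiplicity.
Factoring: 122 = 2 * 61, so Omega(122) = 2.
lambda(122) = (-1)^2 = 1.

1


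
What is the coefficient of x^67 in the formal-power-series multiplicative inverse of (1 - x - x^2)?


Let the inverse be f(x) = sum_{k>=0} a_k x^k. From f(x) * (1 - x - x^2) = 1 and matching coefficients:
 x^0: a_0 = 1.
 x^1: a_1 - a_0 = 0, so a_1 = 1.
 x^k (k >= 2): a_k - a_{k-1} - a_{k-2} = 0, i.e. a_k = a_{k-1} + a_{k-2}.
This is the Fibonacci-type recurrence shifted so that a_0 = a_1 = 1.
Iterating: a_0=1, a_1=1, a_2=2, a_3=3, a_4=5, a_5=8, a_6=13, a_7=21, a_8=34, a_9=55, ...
a_67 = 72723460248141.

72723460248141


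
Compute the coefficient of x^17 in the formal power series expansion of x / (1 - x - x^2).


Let f(x) = sum_{k>=0} a_k x^k. Multiplying f(x) * (1 - x - x^2) = x and matching coefficients gives a_0 = 0, a_1 = 1, and a_k = a_{k-1} + a_{k-2} for k >= 2. These are the Fibonacci numbers F_k.
Iterating from F_0 = 0, F_1 = 1:
F_0=0, F_1=1, F_2=1, F_3=2, F_4=3, F_5=5, F_6=8, F_7=13, F_8=21, F_9=34, ...
F_17 = 1597.

1597


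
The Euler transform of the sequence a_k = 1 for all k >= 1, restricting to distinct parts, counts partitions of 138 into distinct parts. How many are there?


Partitions of 138 into distinct parts can be computed via generating function.
Product (1+x)(1+x^2)(1+x^3)...
The coefficient of x^138 = 8334326

8334326


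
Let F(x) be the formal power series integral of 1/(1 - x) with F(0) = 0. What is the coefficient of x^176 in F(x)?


1/(1 - x) = sum_{k>=0} x^k. Integrating termwise and using F(0) = 0 gives
F(x) = sum_{k>=0} x^(k+1) / (k+1) = sum_{m>=1} x^m / m = -ln(1 - x).
So the coefficient of x^176 is 1/176 = 1/176.

1/176


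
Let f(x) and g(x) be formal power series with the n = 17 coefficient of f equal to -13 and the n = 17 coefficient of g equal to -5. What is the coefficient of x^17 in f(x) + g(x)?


Addition of formal power series is termwise.
The coefficient of x^17 in f + g = -13 + -5
= -18

-18


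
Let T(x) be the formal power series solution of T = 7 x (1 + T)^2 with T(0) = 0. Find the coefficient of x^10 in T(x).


Apply the Lagrange inversion formula: if T = 7 x * phi(T) with phi(t) = (1 + t)^2, then [x^n] T = 7^n * (1/n) [t^(n-1)] phi(t)^n = 7^n * (1/n) [t^(n-1)] (1 + t)^(2n) = 7^n * (1/n) C(2n, n-1).
Using the identity C(2n, n-1) = C(2n, n) * n / (n+1), the unscaled factor equals C(2n, n) / (n+1) = C_n, the n-th Catalan number.
For n = 10: C_10 = C(20, 10) / 11 = 184756/11 = 16796.
With the 7^10 = 282475249 factor, the coefficient is 282475249 * 16796 = 4744454282204.

4744454282204


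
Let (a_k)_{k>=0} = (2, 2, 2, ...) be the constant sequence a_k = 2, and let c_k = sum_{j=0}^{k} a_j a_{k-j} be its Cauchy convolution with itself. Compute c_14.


Since a_j = 2 for all j >= 0, the convolution sum becomes
c_k = sum_{j=0}^{k} 2 * 2 = 4 * (k + 1).
Equivalently, the generating function of (a_k) is 2/(1 - x) and its square is 4/(1 - x)^2 = sum_{k>=0} 4(k + 1) x^k.
For k = 14: 4 * 15 = 60.

60


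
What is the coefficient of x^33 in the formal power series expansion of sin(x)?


The Maclaurin series is sin(t) = sum_{k>=0} (-1)^k t^(2k+1) / (2k+1)!, so substituting t = x, only odd powers of x are nonzero, with coefficient of x^(2k+1) equal to (-1)^k / (2k+1)!.
Write 33 = 2*16 + 1, giving the coefficient (-1)^16 / 33! = 1/8683317618811886495518194401280000000 = 1/8683317618811886495518194401280000000.

1/8683317618811886495518194401280000000


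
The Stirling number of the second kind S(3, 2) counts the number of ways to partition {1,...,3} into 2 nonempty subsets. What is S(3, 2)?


Using the explicit formula S(n,k) = (1/k!) sum_{j=0}^{k} (-1)^(k-j) C(k,j) j^n:
S(3, 2) = 3
Equivalently, S(n,k) is n! times the coefficient of x^n in the EGF (e^x - 1)^k / k!.

3


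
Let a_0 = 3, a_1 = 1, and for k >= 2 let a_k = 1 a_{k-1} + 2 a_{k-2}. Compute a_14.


Iterating the recurrence forward:
a_0 = 3
a_1 = 1
a_2 = 1*1 + 2*3 = 7
a_3 = 1*7 + 2*1 = 9
a_4 = 1*9 + 2*7 = 23
a_5 = 1*23 + 2*9 = 41
a_6 = 1*41 + 2*23 = 87
a_7 = 1*87 + 2*41 = 169
a_8 = 1*169 + 2*87 = 343
a_9 = 1*343 + 2*169 = 681
a_10 = 1*681 + 2*343 = 1367
a_11 = 1*1367 + 2*681 = 2729
a_12 = 1*2729 + 2*1367 = 5463
a_13 = 1*5463 + 2*2729 = 10921
a_14 = 1*10921 + 2*5463 = 21847
So a_14 = 21847.

21847


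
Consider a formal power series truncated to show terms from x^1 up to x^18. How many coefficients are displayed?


From x^1 to x^18 inclusive, the count is 18 - 1 + 1 = 18.

18


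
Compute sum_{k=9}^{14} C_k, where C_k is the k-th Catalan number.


C_9 through C_14: 4862, 16796, 58786, 208012, 742900, 2674440
Sum = 4862 + 16796 + 58786 + 208012 + 742900 + 2674440
= 3705796

3705796


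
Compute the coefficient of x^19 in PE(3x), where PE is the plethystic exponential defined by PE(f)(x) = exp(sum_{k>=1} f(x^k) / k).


With f(x) = 3x, the exponent is sum_{k>=1} 3 x^k / k = 3 * (-ln(1 - x)). Exponentiating:
PE(3x) = exp(-3 ln(1 - x)) = 1/(1 - x)^3.
By the negative binomial expansion, [x^n] 1/(1 - x)^3 = C(n + 2, 2).
For n = 19: C(21, 2) = 210.

210


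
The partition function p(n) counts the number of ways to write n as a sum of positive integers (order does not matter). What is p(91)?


Using the generating function prod_{k>=1} 1/(1-x^k), we compute p(91).
By dynamic programming over parts 1 through 91:
p(91) = 64112359

64112359


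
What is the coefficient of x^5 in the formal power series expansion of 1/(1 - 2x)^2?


The general identity 1/(1 - c x)^r = sum_{k>=0} c^k C(k + r - 1, r - 1) x^k follows by substituting y = c x into 1/(1 - y)^r = sum_{k>=0} C(k + r - 1, r - 1) y^k.
For c = 2, r = 2, k = 5:
2^5 * C(6, 1) = 32 * 6 = 192.

192


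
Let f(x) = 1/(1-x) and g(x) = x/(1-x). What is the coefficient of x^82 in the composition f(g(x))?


First simplify the composition: f(g(x)) = 1/(1 - x/(1-x)) = (1-x)/((1-x) - x) = (1-x)/(1-2x).
Now extract the coefficient. Write (1-x)/(1-2x) = 1/(1-2x) - x/(1-2x).
The coefficient of x^n in 1/(1-2x) is 2^n, and in x/(1-2x) is 2^(n-1) (for n >= 1).
So the coefficient of x^82 is 2^82 - 2^81 = 4835703278458516698824704 - 2417851639229258349412352 = 2417851639229258349412352.

2417851639229258349412352


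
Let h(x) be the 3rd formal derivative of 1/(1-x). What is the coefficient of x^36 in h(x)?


Differentiating 3 times: d^3/dx^3 [1/(1-x)] = 3!/(1-x)^4.
The expansion 1/(1-x)^4 = sum_{k>=0} C(k+3, 3) x^k, so the coefficient of x^n in 3!/(1-x)^4 is 3! * C(n+3, 3).
For n = 36: 6 * C(39, 3) = 6 * 9139 = 54834

54834


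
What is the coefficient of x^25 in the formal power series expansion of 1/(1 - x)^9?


The negative binomial / multiset identity is
1/(1 - x)^r = sum_{k>=0} C(k + r - 1, r - 1) x^k.
Here r = 9 and k = 25, so the coefficient is
C(25 + 8, 8) = C(33, 8)
= 13884156

13884156


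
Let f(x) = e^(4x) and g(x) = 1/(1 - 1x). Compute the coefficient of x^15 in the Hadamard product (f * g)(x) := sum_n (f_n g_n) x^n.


Expanding: f_k = 4^k/k! (from e^(4x)) and g_k = 1^k (from 1/(1 - 1x)). So the Hadamard coefficient (f * g)_k = 4^k 1^k / k! = (4)^k / k!.
For k = 15: 4^15/15! = 1073741824/1307674368000 = 524288/638512875.

524288/638512875


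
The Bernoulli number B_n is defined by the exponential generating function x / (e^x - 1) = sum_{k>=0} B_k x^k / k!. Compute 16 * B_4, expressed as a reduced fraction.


Bernoulli numbers can also be computed recursively via B_0 = 1 and sum_{j=0}^{m} C(m+1, j) B_j = 0 for m >= 1. Odd-index Bernoulli numbers vanish for k >= 3.
Computing B_4 = -1/30, so 16 * B_4 = 16 * -1/30 = -8/15.

-8/15


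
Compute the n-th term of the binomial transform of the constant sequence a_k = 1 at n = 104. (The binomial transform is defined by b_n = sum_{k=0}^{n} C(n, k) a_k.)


With a_k = 1 for all k, b_n = sum_{k=0}^{n} C(n, k) = 2^n by the binomial theorem.
For n = 104: 2^104 = 20282409603651670423947251286016.

20282409603651670423947251286016


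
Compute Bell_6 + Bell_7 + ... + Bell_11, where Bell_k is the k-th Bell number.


Recall Bell_k counts set partitions of a k-set (with Bell_0 = 1 by convention).
Bell_6 through Bell_11: 203, 877, 4140, 21147, 115975, 678570
Sum = 203 + 877 + 4140 + 21147 + 115975 + 678570 = 820912.

820912


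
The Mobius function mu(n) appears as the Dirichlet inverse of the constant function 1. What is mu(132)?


132 has a squared prime factor, so mu(132) = 0.
Factorization reveals a repeated prime.

0


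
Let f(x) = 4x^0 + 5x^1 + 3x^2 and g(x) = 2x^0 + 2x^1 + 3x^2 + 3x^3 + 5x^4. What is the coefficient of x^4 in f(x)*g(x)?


Cauchy product at x^4:
4*5 + 5*3 + 3*3
= 44

44


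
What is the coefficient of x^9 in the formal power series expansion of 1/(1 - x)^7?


The negative binomial / multiset identity is
1/(1 - x)^r = sum_{k>=0} C(k + r - 1, r - 1) x^k.
Here r = 7 and k = 9, so the coefficient is
C(9 + 6, 6) = C(15, 6)
= 5005

5005


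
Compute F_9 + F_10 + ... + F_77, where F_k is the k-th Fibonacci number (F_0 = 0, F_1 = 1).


Use the identity sum_{k=0}^{N} F_k = F_{N+2} - 1 (which follows from F_{k+2} - F_{k+1} = F_k). Then
sum_{k=9}^{77} F_k = (F_{79} - 1) - (F_{10} - 1) = F_{79} - F_{10}.
Computing: F_{79} = 14472334024676221, F_{10} = 55, so
Sum = 14472334024676221 - 55 = 14472334024676166.

14472334024676166


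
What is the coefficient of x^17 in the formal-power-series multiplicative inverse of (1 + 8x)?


The inverse is 1/(1 + 8x). Apply the geometric identity 1/(1 - y) = sum_{k>=0} y^k with y = -8x:
1/(1 + 8x) = sum_{k>=0} (-8)^k x^k.
So the coefficient of x^17 is (-8)^17 = -2251799813685248.

-2251799813685248


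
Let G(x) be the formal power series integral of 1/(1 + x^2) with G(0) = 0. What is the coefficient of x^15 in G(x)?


1/(1 + x^2) = sum_{j>=0} (-1)^j x^(2j). Integrating termwise with G(0) = 0:
G(x) = sum_{j>=0} (-1)^j x^(2j+1) / (2j+1) = arctan(x).
Only odd powers are nonzero. For x^15 write 15 = 2*7 + 1, giving
(-1)^7 / 15 = -1/15 = -1/15.

-1/15


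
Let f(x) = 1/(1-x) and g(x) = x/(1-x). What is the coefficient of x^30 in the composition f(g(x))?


First simplify the composition: f(g(x)) = 1/(1 - x/(1-x)) = (1-x)/((1-x) - x) = (1-x)/(1-2x).
Now extract the coefficient. Write (1-x)/(1-2x) = 1/(1-2x) - x/(1-2x).
The coefficient of x^n in 1/(1-2x) is 2^n, and in x/(1-2x) is 2^(n-1) (for n >= 1).
So the coefficient of x^30 is 2^30 - 2^29 = 1073741824 - 536870912 = 536870912.

536870912


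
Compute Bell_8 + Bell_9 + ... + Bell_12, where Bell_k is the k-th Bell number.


Recall Bell_k counts set partitions of a k-set (with Bell_0 = 1 by convention).
Bell_8 through Bell_12: 4140, 21147, 115975, 678570, 4213597
Sum = 4140 + 21147 + 115975 + 678570 + 4213597 = 5033429.

5033429


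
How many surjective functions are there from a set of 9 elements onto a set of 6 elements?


By inclusion-exclusion on which target elements are missed, the number of surjections from an n-set onto a k-set is
surj(n, k) = sum_{j=0}^{k} (-1)^j C(k, j) (k - j)^n.
Equivalently surj(n, k) = k! * S(n, k), where S(n, k) is the Stirling number of the second kind.
For n = 9, k = 6:
S(9, 6) = 2646, so
surj = 6! * 2646 = 720 * 2646 = 1905120.

1905120


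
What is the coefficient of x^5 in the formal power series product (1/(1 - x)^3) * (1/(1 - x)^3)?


Combine the factors: (1/(1 - x)^3) * (1/(1 - x)^3) = 1/(1 - x)^6.
Then use 1/(1 - x)^r = sum_{k>=0} C(k + r - 1, r - 1) x^k with r = 6 and k = 5:
C(10, 5) = 252.

252


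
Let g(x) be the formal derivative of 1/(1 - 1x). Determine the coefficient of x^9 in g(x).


Differentiate termwise: d/dx sum_{k>=0} 1^k x^k = sum_{k>=1} k 1^k x^(k-1) = sum_{j>=0} (j+1) 1^(j+1) x^j.
Equivalently, d/dx [1/(1 - 1x)] = 1/(1 - 1x)^2.
For j = 9: 10 * 1^10 = 10 * 1 = 10.

10


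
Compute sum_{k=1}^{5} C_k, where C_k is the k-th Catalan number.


C_1 through C_5: 1, 2, 5, 14, 42
Sum = 1 + 2 + 5 + 14 + 42
= 64

64


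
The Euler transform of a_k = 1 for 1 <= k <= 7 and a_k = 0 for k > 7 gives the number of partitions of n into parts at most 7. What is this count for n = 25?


Partitions of 25 into parts at most 7:
Using generating function (1-x)^(-1)(1-x^2)^(-1)...(1-x^7)^(-1),
the coefficient of x^25 = 860

860


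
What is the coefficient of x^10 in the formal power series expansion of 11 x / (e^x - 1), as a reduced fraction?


The exponential generating function for Bernoulli numbers is
x / (e^x - 1) = sum_{k>=0} B_k x^k / k!.
So the coefficient of x^10 in 11 x / (e^x - 1) is 11 B_10 / 10!.
Computing: B_10 = 5/66, 10! = 3628800, giving
11 * 5/66 / 3628800 = 1/4354560.

1/4354560


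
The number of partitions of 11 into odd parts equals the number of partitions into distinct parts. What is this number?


Computing partitions of 11 into odd parts (1, 3, 5, ...):
Using the generating function prod_{k>=0} 1/(1-x^(2k+1)),
the count is 12

12


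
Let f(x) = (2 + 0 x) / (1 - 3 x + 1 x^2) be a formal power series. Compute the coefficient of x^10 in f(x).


Write f(x) = sum_{k>=0} a_k x^k. Multiplying both sides by 1 - 3 x + 1 x^2 gives
(1 - 3 x + 1 x^2) sum_{k>=0} a_k x^k = 2 + 0 x.
Matching coefficients:
 x^0: a_0 = 2
 x^1: a_1 - 3 a_0 = 0  =>  a_1 = 3*2 + 0 = 6
 x^k (k >= 2): a_k = 3 a_{k-1} - 1 a_{k-2}.
Iterating: a_2 = 16, a_3 = 42, a_4 = 110, a_5 = 288, a_6 = 754, a_7 = 1974, a_8 = 5168, a_9 = 13530, a_10 = 35422.
So the coefficient of x^10 is 35422.

35422


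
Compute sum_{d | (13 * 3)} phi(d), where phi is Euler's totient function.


First, 13 * 3 = 39. One classical identity is sum_{d | n} phi(d) = n (each k in [1, n] has a unique gcd with n, and among the k's with gcd(k, n) = n/d there are phi(d) of them). So the sum equals 39. We also verify directly:
Divisors of 39: 1, 3, 13, 39.
phi values: 1, 2, 12, 24.
Sum = 39.

39


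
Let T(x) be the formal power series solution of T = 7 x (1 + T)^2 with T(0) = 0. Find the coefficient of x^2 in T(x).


Apply the Lagrange inversion formula: if T = 7 x * phi(T) with phi(t) = (1 + t)^2, then [x^n] T = 7^n * (1/n) [t^(n-1)] phi(t)^n = 7^n * (1/n) [t^(n-1)] (1 + t)^(2n) = 7^n * (1/n) C(2n, n-1).
Using the identity C(2n, n-1) = C(2n, n) * n / (n+1), the unscaled factor equals C(2n, n) / (n+1) = C_n, the n-th Catalan number.
For n = 2: C_2 = C(4, 2) / 3 = 6/3 = 2.
With the 7^2 = 49 factor, the coefficient is 49 * 2 = 98.

98


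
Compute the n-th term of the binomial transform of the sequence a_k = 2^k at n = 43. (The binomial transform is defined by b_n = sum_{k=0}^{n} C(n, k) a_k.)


With a_k = 2^k, b_n = sum_{k=0}^{n} C(n, k) 2^k = (1 + 2)^n by the binomial theorem.
For n = 43: (1 + 2)^43 = 3^43 = 328256967394537077627.

328256967394537077627


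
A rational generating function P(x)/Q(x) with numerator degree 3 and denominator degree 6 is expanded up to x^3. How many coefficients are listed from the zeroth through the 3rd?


Expanding up to x^3 gives the coefficients for x^0, x^1, ..., x^3.
That is 3 + 1 = 4 coefficients in total.

4


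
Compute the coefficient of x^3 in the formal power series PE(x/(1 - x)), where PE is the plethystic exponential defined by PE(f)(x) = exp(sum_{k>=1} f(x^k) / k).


For f(x) = x/(1 - x) we have
sum_{k>=1} f(x^k) / k = sum_{k>=1} (1/k) * x^k / (1 - x^k) = sum_{k, m >= 1} x^(k m) / k,
which after exponentiating simplifies to
PE(x/(1 - x)) = prod_{k>=1} 1 / (1 - x^k).
This is the generating function for the partition function p(n), so the coefficient of x^3 is p(3).
Computing p(3) by dynamic programming over parts 1, 2, ..., 3: p(3) = 3.

3


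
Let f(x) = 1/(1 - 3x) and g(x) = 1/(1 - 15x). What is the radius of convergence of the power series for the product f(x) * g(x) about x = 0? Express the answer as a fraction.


The radius of 1/(1 - 3x) is 1/3 (nearest singularity at x = 1/3), and the radius of 1/(1 - 15x) is 1/15.
The product f(x)*g(x) = 1/((1 - 3x)(1 - 15x)) has singularities at both 1/3 and 1/15, so its radius of convergence is the distance to the nearest one:
min(1/3, 1/15) = 1/15.

1/15


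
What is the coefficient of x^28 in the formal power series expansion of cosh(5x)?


The Maclaurin series is cosh(t) = sum_{m>=0} t^(2m) / (2m)!, so substituting t = 5x, only even powers of x are nonzero, with coefficient of x^(2m) equal to 5^(2m) / (2m)!.
For x^28 the coefficient is 5^28/28! = 37252902984619140625/304888344611713860501504000000 = 2384185791015625/19512854055149687072096256.

2384185791015625/19512854055149687072096256


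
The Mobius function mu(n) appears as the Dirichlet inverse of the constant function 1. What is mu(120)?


120 has a squared prime factor, so mu(120) = 0.
Factorization reveals a repeated prime.

0


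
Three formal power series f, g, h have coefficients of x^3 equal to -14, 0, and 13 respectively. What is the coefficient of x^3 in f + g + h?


Series addition is componentwise:
-14 + 0 + 13
= -1

-1


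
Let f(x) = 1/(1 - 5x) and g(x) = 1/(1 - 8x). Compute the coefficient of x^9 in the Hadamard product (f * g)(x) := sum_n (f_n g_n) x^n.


f has coefficients f_k = 5^k and g has coefficients g_k = 8^k, so the Hadamard product has coefficient (f*g)_k = 5^k * 8^k = 40^k.
For k = 9: 40^9 = 262144000000000.

262144000000000


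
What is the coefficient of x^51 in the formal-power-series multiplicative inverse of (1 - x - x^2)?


Let the inverse be f(x) = sum_{k>=0} a_k x^k. From f(x) * (1 - x - x^2) = 1 and matching coefficients:
 x^0: a_0 = 1.
 x^1: a_1 - a_0 = 0, so a_1 = 1.
 x^k (k >= 2): a_k - a_{k-1} - a_{k-2} = 0, i.e. a_k = a_{k-1} + a_{k-2}.
This is the Fibonacci-type recurrence shifted so that a_0 = a_1 = 1.
Iterating: a_0=1, a_1=1, a_2=2, a_3=3, a_4=5, a_5=8, a_6=13, a_7=21, a_8=34, a_9=55, ...
a_51 = 32951280099.

32951280099


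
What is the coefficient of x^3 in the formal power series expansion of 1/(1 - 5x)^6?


The general identity 1/(1 - c x)^r = sum_{k>=0} c^k C(k + r - 1, r - 1) x^k follows by substituting y = c x into 1/(1 - y)^r = sum_{k>=0} C(k + r - 1, r - 1) y^k.
For c = 5, r = 6, k = 3:
5^3 * C(8, 5) = 125 * 56 = 7000.

7000


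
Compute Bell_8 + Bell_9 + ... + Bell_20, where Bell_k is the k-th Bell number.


Recall Bell_k counts set partitions of a k-set (with Bell_0 = 1 by convention).
Bell_8 through Bell_20: 4140, 21147, 115975, 678570, 4213597, 27644437, 190899322, 1382958545, 10480142147, 82864869804, 682076806159, 5832742205057, 51724158235372
Sum = 4140 + 21147 + 115975 + 678570 + 4213597 + 27644437 + 190899322 + 1382958545 + 10480142147 + 82864869804 + 682076806159 + 5832742205057 + 51724158235372 = 58333928794272.

58333928794272


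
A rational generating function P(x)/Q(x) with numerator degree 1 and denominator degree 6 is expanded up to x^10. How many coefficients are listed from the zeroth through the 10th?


Expanding up to x^10 gives the coefficients for x^0, x^1, ..., x^10.
That is 10 + 1 = 11 coefficients in total.

11


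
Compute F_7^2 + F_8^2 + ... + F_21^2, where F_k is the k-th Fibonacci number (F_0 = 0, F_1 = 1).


There is a standard identity sum_{k=0}^{N} F_k^2 = F_N * F_{N+1} (proved inductively from the telescoping relation F_k^2 = F_k F_{k+1} - F_{k-1} F_k). Then
sum_{k=7}^{21} F_k^2 = F_21 F_22 - F_6 F_7.
Computing: F_21 = 10946, F_22 = 17711, F_6 = 8, F_7 = 13.
Sum = 10946 * 17711 - 8 * 13 = 193864502.

193864502


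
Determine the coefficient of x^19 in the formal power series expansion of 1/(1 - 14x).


The geometric series identity gives 1/(1 - c x) = sum_{k>=0} c^k x^k, so the coefficient of x^k is c^k.
Here c = 14 and k = 19.
Computing: 14^19 = 5976303958948914397184

5976303958948914397184


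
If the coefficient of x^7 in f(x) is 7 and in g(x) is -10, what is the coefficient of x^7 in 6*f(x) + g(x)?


Scalar multiplication scales coefficients: 6 * 7 = 42.
Then add the g coefficient: 42 + -10
= 32

32


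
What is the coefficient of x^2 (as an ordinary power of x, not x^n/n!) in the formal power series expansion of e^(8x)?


The exponential series is e^y = sum_{k>=0} y^k / k!. Substituting y = 8x gives
e^(8x) = sum_{k>=0} 8^k x^k / k!.
So the coefficient of x^n is a^n/n! with a = 8, n = 2:
8^2 / 2! = 64/2 = 32

32


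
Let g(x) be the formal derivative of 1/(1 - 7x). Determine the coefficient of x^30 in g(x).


Differentiate termwise: d/dx sum_{k>=0} 7^k x^k = sum_{k>=1} k 7^k x^(k-1) = sum_{j>=0} (j+1) 7^(j+1) x^j.
Equivalently, d/dx [1/(1 - 7x)] = 7/(1 - 7x)^2.
For j = 30: 31 * 7^31 = 31 * 157775382034845806615042743 = 4891036843080220005066325033.

4891036843080220005066325033


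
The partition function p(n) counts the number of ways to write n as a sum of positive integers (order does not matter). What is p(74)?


Using the generating function prod_{k>=1} 1/(1-x^k), we compute p(74).
By dynamic programming over parts 1 through 74:
p(74) = 7089500

7089500


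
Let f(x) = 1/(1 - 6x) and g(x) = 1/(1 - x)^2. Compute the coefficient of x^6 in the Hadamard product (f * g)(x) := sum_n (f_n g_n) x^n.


f has coefficients f_k = 6^k. For g = 1/(1 - x)^2 the coefficient is g_k = C(k + 1, 1) = k + 1. The Hadamard coefficient is (f * g)_k = 6^k * (k + 1).
For k = 6: 6^6 * 7 = 46656 * 7 = 326592.

326592


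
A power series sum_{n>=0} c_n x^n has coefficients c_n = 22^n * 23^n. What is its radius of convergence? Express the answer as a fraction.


By the root test (Cauchy-Hadamard), the radius is R = 1 / limsup_n |c_n|^(1/n).
Here |c_n|^(1/n) = (22^n * 23^n)^(1/n) = 22 * 23 = 506 for all n.
So R = 1/506 = 1/506.

1/506


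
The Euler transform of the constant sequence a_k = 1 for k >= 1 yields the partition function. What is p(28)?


The Euler transform converts the sequence a_k = 1 into the number of integer partitions.
Using the recurrence or dynamic programming:
p(28) = 3718

3718


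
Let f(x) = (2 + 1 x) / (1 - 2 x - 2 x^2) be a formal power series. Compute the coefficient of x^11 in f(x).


Write f(x) = sum_{k>=0} a_k x^k. Multiplying both sides by 1 - 2 x - 2 x^2 gives
(1 - 2 x - 2 x^2) sum_{k>=0} a_k x^k = 2 + 1 x.
Matching coefficients:
 x^0: a_0 = 2
 x^1: a_1 - 2 a_0 = 1  =>  a_1 = 2*2 + 1 = 5
 x^k (k >= 2): a_k = 2 a_{k-1} + 2 a_{k-2}.
Iterating: a_2 = 14, a_3 = 38, a_4 = 104, a_5 = 284, a_6 = 776, a_7 = 2120, a_8 = 5792, a_9 = 15824, a_10 = 43232, a_11 = 118112.
So the coefficient of x^11 is 118112.

118112


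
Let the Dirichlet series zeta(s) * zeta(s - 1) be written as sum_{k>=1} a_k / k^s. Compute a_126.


Convolution gives a_k = sum_{d | k} d * 1 = sum_{d | k} d = sigma(k), the sum of positive divisors of k.
For k = 126, the divisors are 1, 2, 3, 6, 7, 9, 14, 18, 21, 42, 63, 126, so
sigma(126) = 1 + 2 + 3 + 6 + 7 + 9 + 14 + 18 + 21 + 42 + 63 + 126 = 312.

312


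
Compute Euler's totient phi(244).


phi(n) counts integers in [1, n] coprime to n. Using the multiplicative formula phi(n) = n * prod_{p | n} (1 - 1/p):
244 = 2^2 * 61, so
phi(244) = 244 * (1 - 1/2) * (1 - 1/61) = 120.

120


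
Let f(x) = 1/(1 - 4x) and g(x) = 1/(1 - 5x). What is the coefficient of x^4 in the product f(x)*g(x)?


The coefficient of x^n in f*g is the Cauchy product: sum_{k=0}^{n} a^k * b^(n-k).
With a=4, b=5, n=4:
sum_{k=0}^{4} 4^k * 5^(4-k)
= 2101

2101


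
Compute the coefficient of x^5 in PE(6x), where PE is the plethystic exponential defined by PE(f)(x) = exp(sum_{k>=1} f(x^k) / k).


With f(x) = 6x, the exponent is sum_{k>=1} 6 x^k / k = 6 * (-ln(1 - x)). Exponentiating:
PE(6x) = exp(-6 ln(1 - x)) = 1/(1 - x)^6.
By the negative binomial expansion, [x^n] 1/(1 - x)^6 = C(n + 5, 5).
For n = 5: C(10, 5) = 252.

252


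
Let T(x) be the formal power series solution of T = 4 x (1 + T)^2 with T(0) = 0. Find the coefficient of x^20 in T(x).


Apply the Lagrange inversion formula: if T = 4 x * phi(T) with phi(t) = (1 + t)^2, then [x^n] T = 4^n * (1/n) [t^(n-1)] phi(t)^n = 4^n * (1/n) [t^(n-1)] (1 + t)^(2n) = 4^n * (1/n) C(2n, n-1).
Using the identity C(2n, n-1) = C(2n, n) * n / (n+1), the unscaled factor equals C(2n, n) / (n+1) = C_n, the n-th Catalan number.
For n = 20: C_20 = C(40, 20) / 21 = 137846528820/21 = 6564120420.
With the 4^20 = 1099511627776 factor, the coefficient is 1099511627776 * 6564120420 = 7217326727911880785920.

7217326727911880785920


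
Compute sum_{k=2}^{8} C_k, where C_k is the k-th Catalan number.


C_2 through C_8: 2, 5, 14, 42, 132, 429, 1430
Sum = 2 + 5 + 14 + 42 + 132 + 429 + 1430
= 2054

2054


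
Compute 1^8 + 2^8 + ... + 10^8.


This power sum has a closed form given by Faulhaber's formula
sum_{k=1}^{m} k^p = (1 / (p + 1)) * sum_{j=0}^{p} C(p + 1, j) B_j m^(p + 1 - j),
but for small m direct computation is fastest:
1 + 256 + 6561 + 65536 + 390625 + 1679616 + 5764801 + 16777216 + 43046721 + 100000000 = 167731333.

167731333


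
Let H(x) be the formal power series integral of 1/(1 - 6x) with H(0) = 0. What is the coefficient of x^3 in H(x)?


1/(1 - 6x) = sum_{k>=0} 6^k x^k. Integrating termwise with H(0) = 0:
H(x) = sum_{k>=0} 6^k x^(k+1) / (k+1) = sum_{m>=1} 6^(m-1) x^m / m.
For m = 3: 6^2/3 = 36/3 = 12.

12


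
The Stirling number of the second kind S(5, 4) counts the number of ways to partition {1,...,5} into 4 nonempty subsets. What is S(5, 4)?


Using the explicit formula S(n,k) = (1/k!) sum_{j=0}^{k} (-1)^(k-j) C(k,j) j^n:
S(5, 4) = 10
Equivalently, S(n,k) is n! times the coefficient of x^n in the EGF (e^x - 1)^k / k!.

10


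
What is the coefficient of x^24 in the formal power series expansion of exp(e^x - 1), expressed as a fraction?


exp(e^x - 1) is the exponential generating function for the Bell numbers Bell_k: exp(e^x - 1) = sum_{k>=0} Bell_k x^k / k!.
So the coefficient of x^24 in exp(e^x - 1) is Bell_24 / 24!.
Computing: Bell_24 = 445958869294805289 and 24! = 620448401733239439360000, giving
445958869294805289/620448401733239439360000 = 148652956431601763/206816133911079813120000.

148652956431601763/206816133911079813120000


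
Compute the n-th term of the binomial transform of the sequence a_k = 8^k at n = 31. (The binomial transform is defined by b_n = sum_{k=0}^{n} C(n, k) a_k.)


With a_k = 8^k, b_n = sum_{k=0}^{n} C(n, k) 8^k = (1 + 8)^n by the binomial theorem.
For n = 31: (1 + 8)^31 = 9^31 = 381520424476945831628649898809.

381520424476945831628649898809


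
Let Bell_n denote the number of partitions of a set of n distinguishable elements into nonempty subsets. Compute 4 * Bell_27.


Bell_27 can be computed from the Bell triangle or from Dobinski's identity Bell_n = (1/e) * sum_{k>=0} k^n / k!.
Computing Bell_27 = 545717047936059989389.
Then 4 * 545717047936059989389 = 2182868191744239957556.

2182868191744239957556


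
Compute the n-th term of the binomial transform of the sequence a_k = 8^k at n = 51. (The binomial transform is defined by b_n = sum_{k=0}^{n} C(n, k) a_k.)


With a_k = 8^k, b_n = sum_{k=0}^{n} C(n, k) 8^k = (1 + 8)^n by the binomial theorem.
For n = 51: (1 + 8)^51 = 9^51 = 4638397686588101979328150167890591454318967698009.

4638397686588101979328150167890591454318967698009


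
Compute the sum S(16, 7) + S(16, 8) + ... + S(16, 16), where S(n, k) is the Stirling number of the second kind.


By definition, S(n, k) counts partitions of an n-set into exactly k nonempty blocks.
Computing row n = 16 for k = 7..16:
S(16, k): 3281882604, 2141764053, 820784250, 193754990, 28936908, 2757118, 165620, 6020, 120, 1
Sum = 6470051684.

6470051684


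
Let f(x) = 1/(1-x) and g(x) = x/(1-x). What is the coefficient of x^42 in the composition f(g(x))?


First simplify the composition: f(g(x)) = 1/(1 - x/(1-x)) = (1-x)/((1-x) - x) = (1-x)/(1-2x).
Now extract the coefficient. Write (1-x)/(1-2x) = 1/(1-2x) - x/(1-2x).
The coefficient of x^n in 1/(1-2x) is 2^n, and in x/(1-2x) is 2^(n-1) (for n >= 1).
So the coefficient of x^42 is 2^42 - 2^41 = 4398046511104 - 2199023255552 = 2199023255552.

2199023255552


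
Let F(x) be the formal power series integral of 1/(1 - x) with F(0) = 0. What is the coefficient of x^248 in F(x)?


1/(1 - x) = sum_{k>=0} x^k. Integrating termwise and using F(0) = 0 gives
F(x) = sum_{k>=0} x^(k+1) / (k+1) = sum_{m>=1} x^m / m = -ln(1 - x).
So the coefficient of x^248 is 1/248 = 1/248.

1/248


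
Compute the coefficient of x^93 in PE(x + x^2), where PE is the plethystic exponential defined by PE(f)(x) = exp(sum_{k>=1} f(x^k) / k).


With f(x) = x + x^2, the exponent is sum_{k>=1} (x^k + x^(2k)) / k = -ln(1 - x) - ln(1 - x^2). Exponentiating:
PE(x + x^2) = 1 / ((1 - x)(1 - x^2)).
This is the generating function for partitions of n into parts of size 1 or 2. The number of 2's can be any j in 0..46, and the rest are 1's, so
[x^93] = floor(93/2) + 1 = 47.

47
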